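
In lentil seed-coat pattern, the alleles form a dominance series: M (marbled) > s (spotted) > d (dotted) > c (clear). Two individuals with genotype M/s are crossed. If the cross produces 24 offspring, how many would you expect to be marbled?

Cross: M/s × M/s
Allele dominance: M > s > d > c
Offspring genotypes: 1 M/M, 2 M/s, 1 s/s
Phenotype counts: 3 marbled, 1 spotted
marbled: 3 out of 4 → fraction 3/4
Expected count = 3/4 × 24 = 18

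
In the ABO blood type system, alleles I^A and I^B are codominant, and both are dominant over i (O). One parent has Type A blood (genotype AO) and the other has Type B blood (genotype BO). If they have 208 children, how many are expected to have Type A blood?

Cross: AO × BO
Possible offspring genotypes: 1 AB, 1 AO, 1 BO, 1 OO
Blood type counts: 1 Type AB, 1 Type A, 1 Type B, 1 Type O
Probability of Type A: 1/4
Expected count = 1/4 × 208 = 52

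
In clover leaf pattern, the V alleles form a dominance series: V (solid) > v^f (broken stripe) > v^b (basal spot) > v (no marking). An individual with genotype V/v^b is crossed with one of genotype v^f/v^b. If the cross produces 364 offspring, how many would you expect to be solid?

Cross: V/v^b × v^f/v^b
Allele dominance: V > v^f > v^b > v
Offspring genotypes: 1 V/v^f, 1 V/v^b, 1 v^f/v^b, 1 v^b/v^b
Phenotype counts: 2 solid, 1 broken stripe, 1 basal spot
solid: 2 out of 4 → fraction 1/2
Expected count = 1/2 × 364 = 182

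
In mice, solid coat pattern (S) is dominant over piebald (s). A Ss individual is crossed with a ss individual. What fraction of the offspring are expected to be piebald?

Punnett square for Ss × ss:
Offspring genotypes: 2 Ss, 2 ss
solid: 2, piebald: 2
piebald: 2 out of 4
Probability: 2/4 = 1/2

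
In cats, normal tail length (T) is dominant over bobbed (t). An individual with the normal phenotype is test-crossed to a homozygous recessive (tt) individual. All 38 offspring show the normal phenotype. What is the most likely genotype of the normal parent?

Test cross: ? × tt
All offspring are normal.
If the unknown parent were heterozygous (Tt), about half of 38 offspring would be bobbed; none are. The unknown parent is most likely homozygous dominant (TT).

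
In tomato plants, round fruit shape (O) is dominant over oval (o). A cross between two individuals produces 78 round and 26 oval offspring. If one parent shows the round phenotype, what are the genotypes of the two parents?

Observed offspring: 78 round, 26 oval
The observed ratio simplifies to 3:1. Oval (oo) offspring appear, so each parent must contribute one o allele. The parent stated to show round carries O, so it is Oo. The other parent is then either Oo or oo: Oo × oo would give a 1:1 split, whereas Oo × Oo gives 3:1 — matching the data. So both parents are heterozygous (Oo × Oo).
Parent genotypes: Oo × Oo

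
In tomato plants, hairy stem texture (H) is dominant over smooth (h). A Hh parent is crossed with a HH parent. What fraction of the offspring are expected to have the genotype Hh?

Punnett square for Hh × HH:
Offspring genotypes: 2 HH, 2 Hh
Total offspring: 4
Count with target: 2
Probability: 2/4 = 1/2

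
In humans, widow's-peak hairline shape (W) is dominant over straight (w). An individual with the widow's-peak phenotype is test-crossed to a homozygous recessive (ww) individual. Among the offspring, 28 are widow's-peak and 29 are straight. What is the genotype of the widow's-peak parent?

Test cross: ? × ww
Offspring: 28 widow's-peak, 29 straight — approximately 1:1.
A 1:1 ratio in a test cross indicates the unknown parent is heterozygous (Ww).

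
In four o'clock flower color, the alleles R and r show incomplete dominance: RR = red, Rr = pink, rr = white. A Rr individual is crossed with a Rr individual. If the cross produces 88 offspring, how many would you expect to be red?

Punnett square for Rr × Rr:
Offspring genotypes: 1 RR, 2 Rr, 1 rr
Phenotype counts: 1 red, 2 pink, 1 white
red: 1 out of 4 → fraction 1/4
Expected count = 1/4 × 88 = 22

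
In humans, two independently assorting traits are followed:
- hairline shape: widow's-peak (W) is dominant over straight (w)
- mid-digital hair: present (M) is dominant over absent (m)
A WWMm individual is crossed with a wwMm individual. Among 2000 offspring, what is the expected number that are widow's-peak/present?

Dihybrid cross WWMm × wwMm — consider each gene separately:
hairline shape: WW × ww → 4 Ww → 4 W_ (out of 4)
mid-digital hair: Mm × Mm → 1 MM, 2 Mm, 1 mm → 3 M_ : 1 mm (out of 4)
Combine (counts out of 4 × 4 = 16): widow's-peak/present (W_M_) = 4×3 = 12; widow's-peak/absent (W_mm) = 4×1 = 4
Phenotype counts (out of 16): 12 widow's-peak/present, 4 widow's-peak/absent
widow's-peak/present: 12 out of 16 → fraction 3/4
Expected count = 3/4 × 2000 = 1500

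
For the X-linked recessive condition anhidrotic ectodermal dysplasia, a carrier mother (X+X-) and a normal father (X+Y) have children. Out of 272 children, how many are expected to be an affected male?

Cross: X+X- × X+Y
Offspring: 1 X+X+, 1 X+Y, 1 X+X-, 1 X-Y
Probability of an affected male: 1/4
Expected count = 1/4 × 272 = 68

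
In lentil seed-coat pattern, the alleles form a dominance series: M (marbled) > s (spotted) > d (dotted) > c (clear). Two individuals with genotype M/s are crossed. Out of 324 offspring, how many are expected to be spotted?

Cross: M/s × M/s
Allele dominance: M > s > d > c
Offspring genotypes: 1 M/M, 2 M/s, 1 s/s
Phenotype counts: 3 marbled, 1 spotted
spotted: 1 out of 4 → fraction 1/4
Expected count = 1/4 × 324 = 81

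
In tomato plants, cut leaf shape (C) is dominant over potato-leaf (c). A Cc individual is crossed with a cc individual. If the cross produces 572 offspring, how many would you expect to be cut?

Punnett square for Cc × cc:
Offspring genotypes: 2 Cc, 2 cc
cut: 2, potato-leaf: 2
cut: 2 out of 4 → fraction 1/2
Expected count = 1/2 × 572 = 286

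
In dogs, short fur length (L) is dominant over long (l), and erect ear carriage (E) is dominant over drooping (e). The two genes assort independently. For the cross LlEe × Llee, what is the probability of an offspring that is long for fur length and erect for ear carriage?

Dihybrid cross LlEe × Llee — consider each gene separately:
fur length: Ll × Ll → 1 LL, 2 Ll, 1 ll → 3 L_ : 1 ll (out of 4)
ear carriage: Ee × ee → 2 Ee, 2 ee → 2 E_ : 2 ee (out of 4)
Looking for: long (ll) and erect (E_)
P(long) = 1/4, P(erect) = 2/4
P(both) = 1/4 × 2/4 = 2/16 = 1/8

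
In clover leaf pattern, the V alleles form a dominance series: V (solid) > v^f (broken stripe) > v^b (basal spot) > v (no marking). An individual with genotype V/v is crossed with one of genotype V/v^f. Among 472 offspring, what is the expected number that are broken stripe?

Cross: V/v × V/v^f
Allele dominance: V > v^f > v^b > v
Offspring genotypes: 1 V/V, 1 V/v^f, 1 V/v, 1 v^f/v
Phenotype counts: 3 solid, 1 broken stripe
broken stripe: 1 out of 4 → fraction 1/4
Expected count = 1/4 × 472 = 118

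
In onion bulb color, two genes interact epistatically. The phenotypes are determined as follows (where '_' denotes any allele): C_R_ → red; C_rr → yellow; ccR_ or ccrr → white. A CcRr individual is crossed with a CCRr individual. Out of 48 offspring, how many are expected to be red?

Cross: CcRr × CCRr — consider each gene separately:
C gene: Cc × CC → 2 CC, 2 Cc → 4 C_ (out of 4)
R gene: Rr × Rr → 1 RR, 2 Rr, 1 rr → 3 R_ : 1 rr (out of 4)
Genotype classes (out of 4 × 4 = 16): C_R_ = 4×3 = 12; C_rr = 4×1 = 4
Apply the phenotype rules: C_R_ (12) → red; C_rr (4) → yellow
Phenotype counts (out of 16): 12 red, 4 yellow
red: 12 out of 16 → fraction 3/4
Expected count = 3/4 × 48 = 36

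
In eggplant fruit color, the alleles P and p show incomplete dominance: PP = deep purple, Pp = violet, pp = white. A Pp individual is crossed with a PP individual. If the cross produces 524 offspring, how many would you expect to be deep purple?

Punnett square for Pp × PP:
Offspring genotypes: 2 PP, 2 Pp
Phenotype counts: 2 deep purple, 2 violet
deep purple: 2 out of 4 → fraction 1/2
Expected count = 1/2 × 524 = 262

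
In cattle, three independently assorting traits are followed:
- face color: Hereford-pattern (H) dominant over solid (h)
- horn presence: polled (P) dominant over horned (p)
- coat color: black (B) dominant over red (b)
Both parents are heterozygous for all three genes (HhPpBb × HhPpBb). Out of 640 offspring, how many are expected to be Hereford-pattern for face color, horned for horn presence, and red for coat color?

Trihybrid cross: HhPpBb × HhPpBb
Each trait segregates independently with a 3:1 phenotypic ratio, so each gene contributes 3/4 (dominant) or 1/4 (recessive).
Target: Hereford-pattern (face color), horned (horn presence), red (coat color)
Probability = product of independent per-trait probabilities
= 3/4 × 1/4 × 1/4 = 3/64
Expected count = 3/64 × 640 = 30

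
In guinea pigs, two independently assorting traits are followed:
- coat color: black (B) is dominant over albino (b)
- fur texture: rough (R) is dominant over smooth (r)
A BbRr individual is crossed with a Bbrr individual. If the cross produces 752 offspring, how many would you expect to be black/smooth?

Dihybrid cross BbRr × Bbrr — consider each gene separately:
coat color: Bb × Bb → 1 BB, 2 Bb, 1 bb → 3 B_ : 1 bb (out of 4)
fur texture: Rr × rr → 2 Rr, 2 rr → 2 R_ : 2 rr (out of 4)
Combine (counts out of 4 × 4 = 16): black/rough (B_R_) = 3×2 = 6; black/smooth (B_rr) = 3×2 = 6; albino/rough (bbR_) = 1×2 = 2; albino/smooth (bbrr) = 1×2 = 2
Phenotype counts (out of 16): 6 black/rough, 6 black/smooth, 2 albino/rough, 2 albino/smooth
black/smooth: 6 out of 16 → fraction 3/8
Expected count = 3/8 × 752 = 282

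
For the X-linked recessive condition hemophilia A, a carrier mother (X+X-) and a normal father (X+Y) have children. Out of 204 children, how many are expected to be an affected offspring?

Cross: X+X- × X+Y
Offspring: 1 X+X+, 1 X+Y, 1 X+X-, 1 X-Y
Probability of an affected offspring: 1/4
Expected count = 1/4 × 204 = 51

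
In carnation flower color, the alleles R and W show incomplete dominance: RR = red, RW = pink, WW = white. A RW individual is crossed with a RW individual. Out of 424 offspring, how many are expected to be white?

Punnett square for RW × RW:
Offspring genotypes: 1 RR, 2 RW, 1 WW
Phenotype counts: 1 red, 2 pink, 1 white
white: 1 out of 4 → fraction 1/4
Expected count = 1/4 × 424 = 106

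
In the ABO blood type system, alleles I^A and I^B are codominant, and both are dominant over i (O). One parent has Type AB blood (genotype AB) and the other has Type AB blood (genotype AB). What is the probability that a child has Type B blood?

Cross: AB × AB
Possible offspring genotypes: 1 AA, 2 AB, 1 BB
Blood type counts: 1 Type A, 2 Type AB, 1 Type B
Probability of Type B: 1/4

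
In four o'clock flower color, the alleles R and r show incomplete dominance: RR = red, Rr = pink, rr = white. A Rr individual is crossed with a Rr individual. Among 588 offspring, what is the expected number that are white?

Punnett square for Rr × Rr:
Offspring genotypes: 1 RR, 2 Rr, 1 rr
Phenotype counts: 1 red, 2 pink, 1 white
white: 1 out of 4 → fraction 1/4
Expected count = 1/4 × 588 = 147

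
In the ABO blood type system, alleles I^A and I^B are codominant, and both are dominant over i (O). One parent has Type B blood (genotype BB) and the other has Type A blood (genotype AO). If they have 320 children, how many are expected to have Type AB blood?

Cross: BB × AO
Possible offspring genotypes: 2 AB, 2 BO
Blood type counts: 2 Type AB, 2 Type B
Probability of Type AB: 2/4 = 1/2
Expected count = 1/2 × 320 = 160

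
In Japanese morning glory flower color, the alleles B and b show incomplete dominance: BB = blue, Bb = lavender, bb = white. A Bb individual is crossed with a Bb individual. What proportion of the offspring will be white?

Punnett square for Bb × Bb:
Offspring genotypes: 1 BB, 2 Bb, 1 bb
Phenotype counts: 1 blue, 2 lavender, 1 white
white: 1 out of 4
Probability: 1/4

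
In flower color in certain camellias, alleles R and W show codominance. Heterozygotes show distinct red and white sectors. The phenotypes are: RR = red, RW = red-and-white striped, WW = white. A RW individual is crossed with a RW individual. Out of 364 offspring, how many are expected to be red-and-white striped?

Punnett square for RW × RW:
Offspring genotypes: 1 RR, 2 RW, 1 WW
Phenotype counts: 1 red, 2 red-and-white striped, 1 white
red-and-white striped: 2 out of 4 → fraction 1/2
Expected count = 1/2 × 364 = 182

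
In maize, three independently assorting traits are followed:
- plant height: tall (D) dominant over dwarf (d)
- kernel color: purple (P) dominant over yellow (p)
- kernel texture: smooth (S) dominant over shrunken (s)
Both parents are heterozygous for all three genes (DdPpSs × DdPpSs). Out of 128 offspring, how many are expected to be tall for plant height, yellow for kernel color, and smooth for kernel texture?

Trihybrid cross: DdPpSs × DdPpSs
Each trait segregates independently with a 3:1 phenotypic ratio, so each gene contributes 3/4 (dominant) or 1/4 (recessive).
Target: tall (plant height), yellow (kernel color), smooth (kernel texture)
Probability = product of independent per-trait probabilities
= 3/4 × 1/4 × 3/4 = 9/64
Expected count = 9/64 × 128 = 18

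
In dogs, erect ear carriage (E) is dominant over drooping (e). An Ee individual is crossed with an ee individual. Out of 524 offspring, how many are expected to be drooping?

Punnett square for Ee × ee:
Offspring genotypes: 2 Ee, 2 ee
erect: 2, drooping: 2
drooping: 2 out of 4 → fraction 1/2
Expected count = 1/2 × 524 = 262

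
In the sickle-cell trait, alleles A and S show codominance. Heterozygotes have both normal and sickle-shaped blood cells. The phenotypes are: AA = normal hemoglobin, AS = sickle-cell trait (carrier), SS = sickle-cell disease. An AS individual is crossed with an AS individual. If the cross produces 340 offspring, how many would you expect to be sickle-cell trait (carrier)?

Punnett square for AS × AS:
Offspring genotypes: 1 AA, 2 AS, 1 SS
Phenotype counts: 1 normal hemoglobin, 2 sickle-cell trait (carrier), 1 sickle-cell disease
sickle-cell trait (carrier): 2 out of 4 → fraction 1/2
Expected count = 1/2 × 340 = 170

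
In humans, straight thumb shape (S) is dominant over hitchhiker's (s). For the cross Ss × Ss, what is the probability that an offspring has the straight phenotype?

Punnett square for Ss × Ss:
Offspring genotypes: 1 SS, 2 Ss, 1 ss
Total offspring: 4
Count with target: 3
Probability: 3/4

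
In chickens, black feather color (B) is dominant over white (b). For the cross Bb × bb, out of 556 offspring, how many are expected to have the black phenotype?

Punnett square for Bb × bb:
Offspring genotypes: 2 Bb, 2 bb
Total offspring: 4
Count with target: 2
Probability: 2/4 = 1/2
Expected count = 1/2 × 556 = 278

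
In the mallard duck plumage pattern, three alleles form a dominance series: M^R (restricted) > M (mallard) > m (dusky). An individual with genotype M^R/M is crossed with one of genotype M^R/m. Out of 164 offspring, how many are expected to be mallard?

Cross: M^R/M × M^R/m
Allele dominance: M^R > M > m
Offspring genotypes: 1 M^R/M^R, 1 M^R/m, 1 M^R/M, 1 M/m
Phenotype counts: 3 restricted, 1 mallard
mallard: 1 out of 4 → fraction 1/4
Expected count = 1/4 × 164 = 41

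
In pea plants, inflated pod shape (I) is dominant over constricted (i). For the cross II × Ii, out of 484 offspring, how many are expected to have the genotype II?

Punnett square for II × Ii:
Offspring genotypes: 2 II, 2 Ii
Total offspring: 4
Count with target: 2
Probability: 2/4 = 1/2
Expected count = 1/2 × 484 = 242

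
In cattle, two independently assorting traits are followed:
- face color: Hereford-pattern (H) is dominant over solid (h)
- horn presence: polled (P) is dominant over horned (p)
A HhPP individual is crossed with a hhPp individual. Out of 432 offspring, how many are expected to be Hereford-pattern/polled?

Dihybrid cross HhPP × hhPp — consider each gene separately:
face color: Hh × hh → 2 Hh, 2 hh → 2 H_ : 2 hh (out of 4)
horn presence: PP × Pp → 2 PP, 2 Pp → 4 P_ (out of 4)
Combine (counts out of 4 × 4 = 16): Hereford-pattern/polled (H_P_) = 2×4 = 8; solid/polled (hhP_) = 2×4 = 8
Phenotype counts (out of 16): 8 Hereford-pattern/polled, 8 solid/polled
Hereford-pattern/polled: 8 out of 16 → fraction 1/2
Expected count = 1/2 × 432 = 216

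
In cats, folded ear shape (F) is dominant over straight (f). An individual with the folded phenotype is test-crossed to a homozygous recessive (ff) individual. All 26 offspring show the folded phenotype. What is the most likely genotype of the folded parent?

Test cross: ? × ff
All offspring are folded.
If the unknown parent were heterozygous (Ff), about half of 26 offspring would be straight; none are. The unknown parent is most likely homozygous dominant (FF).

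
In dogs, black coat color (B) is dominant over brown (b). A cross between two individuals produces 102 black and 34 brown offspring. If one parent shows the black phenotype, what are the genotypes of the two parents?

Observed offspring: 102 black, 34 brown
The observed ratio simplifies to 3:1. Brown (bb) offspring appear, so each parent must contribute one b allele. The parent stated to show black carries B, so it is Bb. The other parent is then either Bb or bb: Bb × bb would give a 1:1 split, whereas Bb × Bb gives 3:1 — matching the data. So both parents are heterozygous (Bb × Bb).
Parent genotypes: Bb × Bb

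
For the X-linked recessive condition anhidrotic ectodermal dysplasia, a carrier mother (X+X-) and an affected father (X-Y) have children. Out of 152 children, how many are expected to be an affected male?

Cross: X+X- × X-Y
Offspring: 1 X+X-, 1 X+Y, 1 X-X-, 1 X-Y
Probability of an affected male: 1/4
Expected count = 1/4 × 152 = 38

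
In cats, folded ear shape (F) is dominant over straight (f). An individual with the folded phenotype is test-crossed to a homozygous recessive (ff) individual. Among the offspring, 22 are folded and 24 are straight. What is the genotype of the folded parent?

Test cross: ? × ff
Offspring: 22 folded, 24 straight — approximately 1:1.
A 1:1 ratio in a test cross indicates the unknown parent is heterozygous (Ff).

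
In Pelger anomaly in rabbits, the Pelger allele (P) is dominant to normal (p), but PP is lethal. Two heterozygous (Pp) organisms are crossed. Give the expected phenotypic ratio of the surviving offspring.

Cross: Pp × Pp
Punnett square offspring (before lethality): 1 PP, 2 Pp, 1 pp
The PP genotype is lethal (embryos die); surviving offspring: 2 Pp, 1 pp
Ratio: 2 Pelger : 1 normal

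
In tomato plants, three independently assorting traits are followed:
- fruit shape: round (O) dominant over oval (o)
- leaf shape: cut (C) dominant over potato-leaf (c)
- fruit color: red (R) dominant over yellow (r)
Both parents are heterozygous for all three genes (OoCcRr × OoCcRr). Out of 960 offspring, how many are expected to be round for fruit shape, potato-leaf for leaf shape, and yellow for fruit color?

Trihybrid cross: OoCcRr × OoCcRr
Each trait segregates independently with a 3:1 phenotypic ratio, so each gene contributes 3/4 (dominant) or 1/4 (recessive).
Target: round (fruit shape), potato-leaf (leaf shape), yellow (fruit color)
Probability = product of independent per-trait probabilities
= 3/4 × 1/4 × 1/4 = 3/64
Expected count = 3/64 × 960 = 45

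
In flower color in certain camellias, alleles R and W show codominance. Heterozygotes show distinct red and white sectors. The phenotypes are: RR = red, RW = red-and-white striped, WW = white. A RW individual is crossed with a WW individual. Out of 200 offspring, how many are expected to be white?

Punnett square for RW × WW:
Offspring genotypes: 2 RW, 2 WW
Phenotype counts: 2 red-and-white striped, 2 white
white: 2 out of 4 → fraction 1/2
Expected count = 1/2 × 200 = 100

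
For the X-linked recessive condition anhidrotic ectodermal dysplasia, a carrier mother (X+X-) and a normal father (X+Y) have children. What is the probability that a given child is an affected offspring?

Cross: X+X- × X+Y
Offspring: 1 X+X+, 1 X+Y, 1 X+X-, 1 X-Y
Probability of an affected offspring: 1/4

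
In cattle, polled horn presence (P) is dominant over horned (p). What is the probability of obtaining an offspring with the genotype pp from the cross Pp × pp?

Punnett square for Pp × pp:
Offspring genotypes: 2 Pp, 2 pp
Total offspring: 4
Count with target: 2
Probability: 2/4 = 1/2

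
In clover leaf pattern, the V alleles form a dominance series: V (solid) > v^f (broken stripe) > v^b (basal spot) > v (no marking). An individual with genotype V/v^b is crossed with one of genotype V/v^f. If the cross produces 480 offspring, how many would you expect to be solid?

Cross: V/v^b × V/v^f
Allele dominance: V > v^f > v^b > v
Offspring genotypes: 1 V/V, 1 V/v^f, 1 V/v^b, 1 v^f/v^b
Phenotype counts: 3 solid, 1 broken stripe
solid: 3 out of 4 → fraction 3/4
Expected count = 3/4 × 480 = 360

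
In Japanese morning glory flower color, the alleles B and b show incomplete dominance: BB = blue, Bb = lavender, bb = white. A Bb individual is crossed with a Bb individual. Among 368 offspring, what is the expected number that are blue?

Punnett square for Bb × Bb:
Offspring genotypes: 1 BB, 2 Bb, 1 bb
Phenotype counts: 1 blue, 2 lavender, 1 white
blue: 1 out of 4 → fraction 1/4
Expected count = 1/4 × 368 = 92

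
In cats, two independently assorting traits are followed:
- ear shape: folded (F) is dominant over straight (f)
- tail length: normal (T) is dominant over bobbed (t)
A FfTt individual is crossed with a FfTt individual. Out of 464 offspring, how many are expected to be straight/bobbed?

Dihybrid cross FfTt × FfTt — consider each gene separately:
ear shape: Ff × Ff → 1 FF, 2 Ff, 1 ff → 3 F_ : 1 ff (out of 4)
tail length: Tt × Tt → 1 TT, 2 Tt, 1 tt → 3 T_ : 1 tt (out of 4)
Combine (counts out of 4 × 4 = 16): folded/normal (F_T_) = 3×3 = 9; folded/bobbed (F_tt) = 3×1 = 3; straight/normal (ffT_) = 1×3 = 3; straight/bobbed (fftt) = 1×1 = 1
Phenotype counts (out of 16): 9 folded/normal, 3 folded/bobbed, 3 straight/normal, 1 straight/bobbed
straight/bobbed: 1 out of 16 → fraction 1/16
Expected count = 1/16 × 464 = 29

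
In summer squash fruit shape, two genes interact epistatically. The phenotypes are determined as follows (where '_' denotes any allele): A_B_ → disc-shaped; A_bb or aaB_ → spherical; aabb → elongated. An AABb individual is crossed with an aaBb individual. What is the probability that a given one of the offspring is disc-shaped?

Cross: AABb × aaBb — consider each gene separately:
A gene: AA × aa → 4 Aa → 4 A_ (out of 4)
B gene: Bb × Bb → 1 BB, 2 Bb, 1 bb → 3 B_ : 1 bb (out of 4)
Genotype classes (out of 4 × 4 = 16): A_B_ = 4×3 = 12; A_bb = 4×1 = 4
Apply the phenotype rules: A_B_ (12) → disc-shaped; A_bb (4) → spherical
Phenotype counts (out of 16): 12 disc-shaped, 4 spherical
disc-shaped: 12 out of 16
Probability: 12/16 = 3/4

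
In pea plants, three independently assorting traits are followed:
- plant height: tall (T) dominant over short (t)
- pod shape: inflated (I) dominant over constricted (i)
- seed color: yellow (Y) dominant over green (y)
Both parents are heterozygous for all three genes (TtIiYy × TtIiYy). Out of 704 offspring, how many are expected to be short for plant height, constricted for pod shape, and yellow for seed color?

Trihybrid cross: TtIiYy × TtIiYy
Each trait segregates independently with a 3:1 phenotypic ratio, so each gene contributes 3/4 (dominant) or 1/4 (recessive).
Target: short (plant height), constricted (pod shape), yellow (seed color)
Probability = product of independent per-trait probabilities
= 1/4 × 1/4 × 3/4 = 3/64
Expected count = 3/64 × 704 = 33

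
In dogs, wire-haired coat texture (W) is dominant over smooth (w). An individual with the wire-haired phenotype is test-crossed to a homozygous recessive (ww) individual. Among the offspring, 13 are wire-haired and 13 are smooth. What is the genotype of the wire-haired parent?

Test cross: ? × ww
Offspring: 13 wire-haired, 13 smooth — approximately 1:1.
A 1:1 ratio in a test cross indicates the unknown parent is heterozygous (Ww).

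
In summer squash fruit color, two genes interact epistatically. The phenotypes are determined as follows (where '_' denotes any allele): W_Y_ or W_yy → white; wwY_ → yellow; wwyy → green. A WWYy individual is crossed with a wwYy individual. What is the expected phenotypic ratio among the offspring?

Cross: WWYy × wwYy — consider each gene separately:
W gene: WW × ww → 4 Ww → 4 W_ (out of 4)
Y gene: Yy × Yy → 1 YY, 2 Yy, 1 yy → 3 Y_ : 1 yy (out of 4)
Genotype classes (out of 4 × 4 = 16): W_Y_ = 4×3 = 12; W_yy = 4×1 = 4
Apply the phenotype rules: W_Y_ (12) + W_yy (4) → white
Phenotype counts (out of 16): 16 white
Ratio: all white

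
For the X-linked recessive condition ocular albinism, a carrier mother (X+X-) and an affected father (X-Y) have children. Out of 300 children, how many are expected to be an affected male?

Cross: X+X- × X-Y
Offspring: 1 X+X-, 1 X+Y, 1 X-X-, 1 X-Y
Probability of an affected male: 1/4
Expected count = 1/4 × 300 = 75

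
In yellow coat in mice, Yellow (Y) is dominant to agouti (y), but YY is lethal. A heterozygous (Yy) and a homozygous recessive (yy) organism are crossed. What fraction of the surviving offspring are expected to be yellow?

Cross: Yy × yy
Punnett square offspring (before lethality): 2 Yy, 2 yy
No YY offspring are produced in this cross.
yellow: 2 out of 4
Probability: 2/4 = 1/2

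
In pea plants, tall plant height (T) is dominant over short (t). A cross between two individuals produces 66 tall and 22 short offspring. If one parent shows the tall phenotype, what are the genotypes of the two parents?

Observed offspring: 66 tall, 22 short
The observed ratio simplifies to 3:1. Short (tt) offspring appear, so each parent must contribute one t allele. The parent stated to show tall carries T, so it is Tt. The other parent is then either Tt or tt: Tt × tt would give a 1:1 split, whereas Tt × Tt gives 3:1 — matching the data. So both parents are heterozygous (Tt × Tt).
Parent genotypes: Tt × Tt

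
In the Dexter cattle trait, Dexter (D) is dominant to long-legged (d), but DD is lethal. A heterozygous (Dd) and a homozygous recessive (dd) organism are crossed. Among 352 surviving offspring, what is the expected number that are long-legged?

Cross: Dd × dd
Punnett square offspring (before lethality): 2 Dd, 2 dd
No DD offspring are produced in this cross.
long-legged: 2 out of 4 → fraction 1/2
Expected count = 1/2 × 352 = 176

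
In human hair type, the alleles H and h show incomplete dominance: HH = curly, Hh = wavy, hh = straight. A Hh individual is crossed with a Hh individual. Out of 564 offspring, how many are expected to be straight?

Punnett square for Hh × Hh:
Offspring genotypes: 1 HH, 2 Hh, 1 hh
Phenotype counts: 1 curly, 2 wavy, 1 straight
straight: 1 out of 4 → fraction 1/4
Expected count = 1/4 × 564 = 141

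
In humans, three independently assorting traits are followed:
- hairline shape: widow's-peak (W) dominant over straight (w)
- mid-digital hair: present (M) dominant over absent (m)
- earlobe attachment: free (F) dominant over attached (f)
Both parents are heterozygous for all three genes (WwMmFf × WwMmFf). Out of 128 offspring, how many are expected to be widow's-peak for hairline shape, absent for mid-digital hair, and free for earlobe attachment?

Trihybrid cross: WwMmFf × WwMmFf
Each trait segregates independently with a 3:1 phenotypic ratio, so each gene contributes 3/4 (dominant) or 1/4 (recessive).
Target: widow's-peak (hairline shape), absent (mid-digital hair), free (earlobe attachment)
Probability = product of independent per-trait probabilities
= 3/4 × 1/4 × 3/4 = 9/64
Expected count = 9/64 × 128 = 18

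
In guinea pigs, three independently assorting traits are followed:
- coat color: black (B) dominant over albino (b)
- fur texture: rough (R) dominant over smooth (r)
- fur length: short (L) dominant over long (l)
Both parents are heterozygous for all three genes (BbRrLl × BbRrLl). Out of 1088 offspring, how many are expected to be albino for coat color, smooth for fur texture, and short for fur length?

Trihybrid cross: BbRrLl × BbRrLl
Each trait segregates independently with a 3:1 phenotypic ratio, so each gene contributes 3/4 (dominant) or 1/4 (recessive).
Target: albino (coat color), smooth (fur texture), short (fur length)
Probability = product of independent per-trait probabilities
= 1/4 × 1/4 × 3/4 = 3/64
Expected count = 3/64 × 1088 = 51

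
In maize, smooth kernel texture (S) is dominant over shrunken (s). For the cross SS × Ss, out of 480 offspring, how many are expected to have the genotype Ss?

Punnett square for SS × Ss:
Offspring genotypes: 2 SS, 2 Ss
Total offspring: 4
Count with target: 2
Probability: 2/4 = 1/2
Expected count = 1/2 × 480 = 240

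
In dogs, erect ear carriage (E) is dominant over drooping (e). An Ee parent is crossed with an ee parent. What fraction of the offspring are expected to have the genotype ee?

Punnett square for Ee × ee:
Offspring genotypes: 2 Ee, 2 ee
Total offspring: 4
Count with target: 2
Probability: 2/4 = 1/2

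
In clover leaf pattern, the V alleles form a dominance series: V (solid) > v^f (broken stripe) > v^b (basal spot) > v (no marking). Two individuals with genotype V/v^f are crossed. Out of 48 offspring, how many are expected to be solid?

Cross: V/v^f × V/v^f
Allele dominance: V > v^f > v^b > v
Offspring genotypes: 1 V/V, 2 V/v^f, 1 v^f/v^f
Phenotype counts: 3 solid, 1 broken stripe
solid: 3 out of 4 → fraction 3/4
Expected count = 3/4 × 48 = 36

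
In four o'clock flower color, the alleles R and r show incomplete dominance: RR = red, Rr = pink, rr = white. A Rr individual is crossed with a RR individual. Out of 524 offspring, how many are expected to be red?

Punnett square for Rr × RR:
Offspring genotypes: 2 RR, 2 Rr
Phenotype counts: 2 red, 2 pink
red: 2 out of 4 → fraction 1/2
Expected count = 1/2 × 524 = 262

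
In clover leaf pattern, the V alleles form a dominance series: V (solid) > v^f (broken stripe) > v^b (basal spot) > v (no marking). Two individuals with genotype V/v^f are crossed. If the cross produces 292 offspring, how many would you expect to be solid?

Cross: V/v^f × V/v^f
Allele dominance: V > v^f > v^b > v
Offspring genotypes: 1 V/V, 2 V/v^f, 1 v^f/v^f
Phenotype counts: 3 solid, 1 broken stripe
solid: 3 out of 4 → fraction 3/4
Expected count = 3/4 × 292 = 219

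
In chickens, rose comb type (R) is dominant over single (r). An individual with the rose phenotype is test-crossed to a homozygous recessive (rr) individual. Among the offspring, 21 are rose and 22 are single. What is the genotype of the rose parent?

Test cross: ? × rr
Offspring: 21 rose, 22 single — approximately 1:1.
A 1:1 ratio in a test cross indicates the unknown parent is heterozygous (Rr).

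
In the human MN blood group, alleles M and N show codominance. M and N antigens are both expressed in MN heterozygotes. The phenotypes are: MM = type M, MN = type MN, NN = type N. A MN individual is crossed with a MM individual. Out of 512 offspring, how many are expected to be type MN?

Punnett square for MN × MM:
Offspring genotypes: 2 MM, 2 MN
Phenotype counts: 2 type M, 2 type MN
type MN: 2 out of 4 → fraction 1/2
Expected count = 1/2 × 512 = 256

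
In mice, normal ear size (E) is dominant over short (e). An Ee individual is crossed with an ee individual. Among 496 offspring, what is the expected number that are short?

Punnett square for Ee × ee:
Offspring genotypes: 2 Ee, 2 ee
normal: 2, short: 2
short: 2 out of 4 → fraction 1/2
Expected count = 1/2 × 496 = 248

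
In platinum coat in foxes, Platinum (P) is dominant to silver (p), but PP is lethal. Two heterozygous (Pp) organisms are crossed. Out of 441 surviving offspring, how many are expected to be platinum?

Cross: Pp × Pp
Punnett square offspring (before lethality): 1 PP, 2 Pp, 1 pp
The PP genotype is lethal (embryos die); surviving offspring: 2 Pp, 1 pp
platinum: 2 out of 3 → fraction 2/3
Expected count = 2/3 × 441 = 294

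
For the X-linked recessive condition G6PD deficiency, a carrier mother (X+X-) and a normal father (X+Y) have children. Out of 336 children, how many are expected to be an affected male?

Cross: X+X- × X+Y
Offspring: 1 X+X+, 1 X+Y, 1 X+X-, 1 X-Y
Probability of an affected male: 1/4
Expected count = 1/4 × 336 = 84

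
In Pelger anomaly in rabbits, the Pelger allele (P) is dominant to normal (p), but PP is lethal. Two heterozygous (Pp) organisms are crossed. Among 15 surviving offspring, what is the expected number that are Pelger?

Cross: Pp × Pp
Punnett square offspring (before lethality): 1 PP, 2 Pp, 1 pp
The PP genotype is lethal (embryos die); surviving offspring: 2 Pp, 1 pp
Pelger: 2 out of 3 → fraction 2/3
Expected count = 2/3 × 15 = 10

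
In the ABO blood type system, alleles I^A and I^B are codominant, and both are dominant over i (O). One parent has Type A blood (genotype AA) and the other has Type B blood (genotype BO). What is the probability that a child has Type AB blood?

Cross: AA × BO
Possible offspring genotypes: 2 AB, 2 AO
Blood type counts: 2 Type AB, 2 Type A
Probability of Type AB: 2/4 = 1/2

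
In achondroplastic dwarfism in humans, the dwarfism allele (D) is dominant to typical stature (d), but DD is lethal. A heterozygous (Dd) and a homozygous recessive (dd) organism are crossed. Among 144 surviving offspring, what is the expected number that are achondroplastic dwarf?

Cross: Dd × dd
Punnett square offspring (before lethality): 2 Dd, 2 dd
No DD offspring are produced in this cross.
achondroplastic dwarf: 2 out of 4 → fraction 1/2
Expected count = 1/2 × 144 = 72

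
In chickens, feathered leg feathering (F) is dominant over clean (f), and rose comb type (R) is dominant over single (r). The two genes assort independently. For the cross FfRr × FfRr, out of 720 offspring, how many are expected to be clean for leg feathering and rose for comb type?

Dihybrid cross FfRr × FfRr — consider each gene separately:
leg feathering: Ff × Ff → 1 FF, 2 Ff, 1 ff → 3 F_ : 1 ff (out of 4)
comb type: Rr × Rr → 1 RR, 2 Rr, 1 rr → 3 R_ : 1 rr (out of 4)
Looking for: clean (ff) and rose (R_)
P(clean) = 1/4, P(rose) = 3/4
P(both) = 1/4 × 3/4 = 3/16
Expected count = 3/16 × 720 = 135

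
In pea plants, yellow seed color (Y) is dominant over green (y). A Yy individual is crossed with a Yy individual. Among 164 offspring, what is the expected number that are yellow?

Punnett square for Yy × Yy:
Offspring genotypes: 1 YY, 2 Yy, 1 yy
yellow: 3, green: 1
yellow: 3 out of 4 → fraction 3/4
Expected count = 3/4 × 164 = 123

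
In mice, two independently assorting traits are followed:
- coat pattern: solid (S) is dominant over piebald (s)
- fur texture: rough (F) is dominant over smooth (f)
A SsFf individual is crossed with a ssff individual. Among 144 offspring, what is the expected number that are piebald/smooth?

Dihybrid cross SsFf × ssff — consider each gene separately:
coat pattern: Ss × ss → 2 Ss, 2 ss → 2 S_ : 2 ss (out of 4)
fur texture: Ff × ff → 2 Ff, 2 ff → 2 F_ : 2 ff (out of 4)
Combine (counts out of 4 × 4 = 16): solid/rough (S_F_) = 2×2 = 4; solid/smooth (S_ff) = 2×2 = 4; piebald/rough (ssF_) = 2×2 = 4; piebald/smooth (ssff) = 2×2 = 4
Phenotype counts (out of 16): 4 solid/rough, 4 solid/smooth, 4 piebald/rough, 4 piebald/smooth
piebald/smooth: 4 out of 16 → fraction 1/4
Expected count = 1/4 × 144 = 36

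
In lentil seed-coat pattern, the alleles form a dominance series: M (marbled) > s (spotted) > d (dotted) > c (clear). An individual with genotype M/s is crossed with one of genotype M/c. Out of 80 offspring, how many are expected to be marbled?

Cross: M/s × M/c
Allele dominance: M > s > d > c
Offspring genotypes: 1 M/M, 1 M/c, 1 M/s, 1 s/c
Phenotype counts: 3 marbled, 1 spotted
marbled: 3 out of 4 → fraction 3/4
Expected count = 3/4 × 80 = 60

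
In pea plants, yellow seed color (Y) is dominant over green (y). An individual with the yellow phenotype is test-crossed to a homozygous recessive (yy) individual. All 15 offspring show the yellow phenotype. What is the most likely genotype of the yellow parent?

Test cross: ? × yy
All offspring are yellow.
If the unknown parent were heterozygous (Yy), about half of 15 offspring would be green; none are. The unknown parent is most likely homozygous dominant (YY).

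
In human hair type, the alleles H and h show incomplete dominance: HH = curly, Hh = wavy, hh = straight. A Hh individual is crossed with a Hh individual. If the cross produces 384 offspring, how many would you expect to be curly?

Punnett square for Hh × Hh:
Offspring genotypes: 1 HH, 2 Hh, 1 hh
Phenotype counts: 1 curly, 2 wavy, 1 straight
curly: 1 out of 4 → fraction 1/4
Expected count = 1/4 × 384 = 96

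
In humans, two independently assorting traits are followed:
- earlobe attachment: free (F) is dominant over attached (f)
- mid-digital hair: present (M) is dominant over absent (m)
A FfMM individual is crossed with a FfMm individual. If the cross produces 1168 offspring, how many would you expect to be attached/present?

Dihybrid cross FfMM × FfMm — consider each gene separately:
earlobe attachment: Ff × Ff → 1 FF, 2 Ff, 1 ff → 3 F_ : 1 ff (out of 4)
mid-digital hair: MM × Mm → 2 MM, 2 Mm → 4 M_ (out of 4)
Combine (counts out of 4 × 4 = 16): free/present (F_M_) = 3×4 = 12; attached/present (ffM_) = 1×4 = 4
Phenotype counts (out of 16): 12 free/present, 4 attached/present
attached/present: 4 out of 16 → fraction 1/4
Expected count = 1/4 × 1168 = 292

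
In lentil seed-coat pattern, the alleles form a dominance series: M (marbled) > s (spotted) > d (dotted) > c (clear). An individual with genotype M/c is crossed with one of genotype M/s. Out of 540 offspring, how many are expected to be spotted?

Cross: M/c × M/s
Allele dominance: M > s > d > c
Offspring genotypes: 1 M/M, 1 M/s, 1 M/c, 1 s/c
Phenotype counts: 3 marbled, 1 spotted
spotted: 1 out of 4 → fraction 1/4
Expected count = 1/4 × 540 = 135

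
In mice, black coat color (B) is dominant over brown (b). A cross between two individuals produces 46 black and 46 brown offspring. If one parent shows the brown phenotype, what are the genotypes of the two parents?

Observed offspring: 46 black, 46 brown
The observed ratio simplifies to 1:1. One parent shows brown, so its genotype must be bb. A 1:1 offspring split requires the other parent to be heterozygous (Bb).
Parent genotypes: bb × Bb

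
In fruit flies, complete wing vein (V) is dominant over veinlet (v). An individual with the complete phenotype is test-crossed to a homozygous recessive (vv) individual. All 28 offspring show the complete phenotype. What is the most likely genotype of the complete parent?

Test cross: ? × vv
All offspring are complete.
If the unknown parent were heterozygous (Vv), about half of 28 offspring would be veinlet; none are. The unknown parent is most likely homozygous dominant (VV).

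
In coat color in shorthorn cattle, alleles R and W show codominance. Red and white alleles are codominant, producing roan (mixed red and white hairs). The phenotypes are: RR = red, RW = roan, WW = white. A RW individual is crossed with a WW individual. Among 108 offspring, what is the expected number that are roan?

Punnett square for RW × WW:
Offspring genotypes: 2 RW, 2 WW
Phenotype counts: 2 roan, 2 white
roan: 2 out of 4 → fraction 1/2
Expected count = 1/2 × 108 = 54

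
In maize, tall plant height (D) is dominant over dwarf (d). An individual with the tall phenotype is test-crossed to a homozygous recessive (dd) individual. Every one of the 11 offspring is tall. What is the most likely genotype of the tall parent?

Test cross: ? × dd
All offspring are tall.
If the unknown parent were heterozygous (Dd), about half of 11 offspring would be dwarf; none are. The unknown parent is most likely homozygous dominant (DD).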